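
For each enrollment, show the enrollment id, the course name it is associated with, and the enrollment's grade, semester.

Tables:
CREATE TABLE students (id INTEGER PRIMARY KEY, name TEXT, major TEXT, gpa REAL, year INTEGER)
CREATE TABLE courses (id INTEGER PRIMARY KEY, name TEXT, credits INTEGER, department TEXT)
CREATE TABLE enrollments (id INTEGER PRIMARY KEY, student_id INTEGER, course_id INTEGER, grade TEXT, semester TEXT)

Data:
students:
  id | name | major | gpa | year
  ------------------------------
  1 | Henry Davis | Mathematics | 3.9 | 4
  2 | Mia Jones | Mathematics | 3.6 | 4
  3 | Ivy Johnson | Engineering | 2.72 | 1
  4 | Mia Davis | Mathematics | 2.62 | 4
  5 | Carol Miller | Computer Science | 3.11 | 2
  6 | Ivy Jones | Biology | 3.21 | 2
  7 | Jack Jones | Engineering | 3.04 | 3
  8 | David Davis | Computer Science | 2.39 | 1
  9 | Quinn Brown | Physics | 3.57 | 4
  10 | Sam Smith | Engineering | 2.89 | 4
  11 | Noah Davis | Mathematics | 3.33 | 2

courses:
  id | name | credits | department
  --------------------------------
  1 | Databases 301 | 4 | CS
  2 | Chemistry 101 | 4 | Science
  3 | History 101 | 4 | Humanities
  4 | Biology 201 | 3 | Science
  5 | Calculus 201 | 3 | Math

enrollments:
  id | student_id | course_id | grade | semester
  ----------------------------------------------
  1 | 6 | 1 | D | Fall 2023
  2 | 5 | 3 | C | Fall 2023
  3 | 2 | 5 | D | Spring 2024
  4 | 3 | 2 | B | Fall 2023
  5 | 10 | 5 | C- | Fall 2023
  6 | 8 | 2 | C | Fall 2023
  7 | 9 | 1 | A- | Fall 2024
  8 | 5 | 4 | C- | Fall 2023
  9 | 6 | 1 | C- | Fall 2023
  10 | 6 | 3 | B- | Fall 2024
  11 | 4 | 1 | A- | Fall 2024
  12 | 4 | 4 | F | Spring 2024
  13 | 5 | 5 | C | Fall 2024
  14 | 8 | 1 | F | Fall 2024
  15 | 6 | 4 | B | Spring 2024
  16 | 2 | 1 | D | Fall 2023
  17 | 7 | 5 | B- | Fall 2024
SELECT c.id, p.name AS course, c.grade, c.semester FROM enrollments c JOIN courses p ON c.course_id = p.id

Execution result:
id | course | grade | semester
1 | Databases 301 | D | Fall 2023
2 | History 101 | C | Fall 2023
3 | Calculus 201 | D | Spring 2024
4 | Chemistry 101 | B | Fall 2023
5 | Calculus 201 | C- | Fall 2023
6 | Chemistry 101 | C | Fall 2023
7 | Databases 301 | A- | Fall 2024
8 | Biology 201 | C- | Fall 2023
9 | Databases 301 | C- | Fall 2023
10 | History 101 | B- | Fall 2024
11 | Databases 301 | A- | Fall 2024
12 | Biology 201 | F | Spring 2024
13 | Calculus 201 | C | Fall 2024
14 | Databases 301 | F | Fall 2024
15 | Biology 201 | B | Spring 2024
16 | Databases 301 | D | Fall 2023
17 | Calculus 201 | B- | Fall 2024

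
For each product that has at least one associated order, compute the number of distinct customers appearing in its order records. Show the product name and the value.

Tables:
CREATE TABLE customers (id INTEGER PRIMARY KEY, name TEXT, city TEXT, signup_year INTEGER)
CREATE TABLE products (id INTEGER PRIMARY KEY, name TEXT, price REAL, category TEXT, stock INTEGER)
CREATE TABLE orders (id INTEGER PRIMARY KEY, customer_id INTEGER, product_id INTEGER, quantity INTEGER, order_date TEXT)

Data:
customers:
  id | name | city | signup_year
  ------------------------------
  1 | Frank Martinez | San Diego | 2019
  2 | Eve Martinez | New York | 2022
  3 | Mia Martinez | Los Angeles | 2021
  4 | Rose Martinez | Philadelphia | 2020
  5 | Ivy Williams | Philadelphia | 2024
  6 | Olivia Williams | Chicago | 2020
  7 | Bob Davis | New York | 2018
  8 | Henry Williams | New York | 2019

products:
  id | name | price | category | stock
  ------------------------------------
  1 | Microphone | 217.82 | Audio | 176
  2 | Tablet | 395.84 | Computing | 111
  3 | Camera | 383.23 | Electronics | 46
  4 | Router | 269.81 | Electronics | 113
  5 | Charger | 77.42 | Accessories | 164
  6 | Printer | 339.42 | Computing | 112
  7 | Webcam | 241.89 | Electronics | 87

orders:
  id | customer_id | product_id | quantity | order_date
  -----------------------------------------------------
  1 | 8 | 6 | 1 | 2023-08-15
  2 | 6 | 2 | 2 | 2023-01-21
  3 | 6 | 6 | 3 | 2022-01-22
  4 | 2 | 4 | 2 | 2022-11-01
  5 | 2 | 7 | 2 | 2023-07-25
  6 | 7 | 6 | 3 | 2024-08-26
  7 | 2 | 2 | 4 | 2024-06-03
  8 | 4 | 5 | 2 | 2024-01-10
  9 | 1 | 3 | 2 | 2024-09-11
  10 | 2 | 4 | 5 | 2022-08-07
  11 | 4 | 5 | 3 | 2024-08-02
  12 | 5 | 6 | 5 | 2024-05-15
SELECT p.name, COUNT(DISTINCT c.customer_id) AS distinct_customer_count FROM orders c JOIN products p ON c.product_id = p.id GROUP BY p.id, p.name

Execution result:
name | distinct_customer_count
Tablet | 2
Camera | 1
Router | 1
Charger | 1
Printer | 4
Webcam | 1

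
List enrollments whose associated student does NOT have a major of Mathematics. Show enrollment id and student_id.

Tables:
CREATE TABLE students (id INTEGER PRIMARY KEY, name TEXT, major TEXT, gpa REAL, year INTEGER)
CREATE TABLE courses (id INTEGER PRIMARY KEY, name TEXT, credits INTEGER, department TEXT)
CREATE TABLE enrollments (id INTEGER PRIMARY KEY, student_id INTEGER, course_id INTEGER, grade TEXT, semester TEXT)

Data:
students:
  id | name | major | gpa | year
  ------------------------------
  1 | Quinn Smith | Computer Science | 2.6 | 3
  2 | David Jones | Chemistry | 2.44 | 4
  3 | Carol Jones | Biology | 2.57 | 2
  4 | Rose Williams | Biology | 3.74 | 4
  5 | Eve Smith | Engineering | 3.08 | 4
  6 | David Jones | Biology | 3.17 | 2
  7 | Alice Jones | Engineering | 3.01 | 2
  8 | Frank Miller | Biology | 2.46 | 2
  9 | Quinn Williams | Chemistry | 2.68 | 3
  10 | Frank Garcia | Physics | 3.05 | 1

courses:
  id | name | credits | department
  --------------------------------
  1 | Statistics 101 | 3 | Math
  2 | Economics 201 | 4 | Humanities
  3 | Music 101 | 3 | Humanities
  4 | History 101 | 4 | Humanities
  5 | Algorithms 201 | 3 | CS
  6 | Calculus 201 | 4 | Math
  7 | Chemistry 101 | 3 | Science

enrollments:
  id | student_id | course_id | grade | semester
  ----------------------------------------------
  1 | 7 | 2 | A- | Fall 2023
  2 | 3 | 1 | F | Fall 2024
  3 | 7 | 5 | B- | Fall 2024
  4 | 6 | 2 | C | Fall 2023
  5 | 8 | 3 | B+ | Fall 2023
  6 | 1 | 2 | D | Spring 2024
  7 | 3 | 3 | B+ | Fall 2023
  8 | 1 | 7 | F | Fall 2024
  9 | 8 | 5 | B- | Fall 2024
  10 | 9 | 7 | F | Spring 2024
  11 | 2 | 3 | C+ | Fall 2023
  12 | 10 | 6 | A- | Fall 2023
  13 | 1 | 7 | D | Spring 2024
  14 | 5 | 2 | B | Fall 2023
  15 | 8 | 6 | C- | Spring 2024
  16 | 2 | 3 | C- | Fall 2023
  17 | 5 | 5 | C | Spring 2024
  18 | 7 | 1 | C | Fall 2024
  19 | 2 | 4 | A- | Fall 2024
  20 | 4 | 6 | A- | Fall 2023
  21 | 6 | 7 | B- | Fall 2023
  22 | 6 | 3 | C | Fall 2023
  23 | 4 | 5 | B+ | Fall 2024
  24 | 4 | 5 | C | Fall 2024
SELECT id, student_id FROM enrollments WHERE student_id NOT IN (SELECT id FROM students WHERE major = 'Mathematics')

Execution result:
id | student_id
1 | 7
2 | 3
3 | 7
4 | 6
5 | 8
6 | 1
7 | 3
8 | 1
9 | 8
10 | 9
11 | 2
12 | 10
13 | 1
14 | 5
15 | 8
16 | 2
17 | 5
18 | 7
19 | 2
20 | 4
21 | 6
22 | 6
23 | 4
24 | 4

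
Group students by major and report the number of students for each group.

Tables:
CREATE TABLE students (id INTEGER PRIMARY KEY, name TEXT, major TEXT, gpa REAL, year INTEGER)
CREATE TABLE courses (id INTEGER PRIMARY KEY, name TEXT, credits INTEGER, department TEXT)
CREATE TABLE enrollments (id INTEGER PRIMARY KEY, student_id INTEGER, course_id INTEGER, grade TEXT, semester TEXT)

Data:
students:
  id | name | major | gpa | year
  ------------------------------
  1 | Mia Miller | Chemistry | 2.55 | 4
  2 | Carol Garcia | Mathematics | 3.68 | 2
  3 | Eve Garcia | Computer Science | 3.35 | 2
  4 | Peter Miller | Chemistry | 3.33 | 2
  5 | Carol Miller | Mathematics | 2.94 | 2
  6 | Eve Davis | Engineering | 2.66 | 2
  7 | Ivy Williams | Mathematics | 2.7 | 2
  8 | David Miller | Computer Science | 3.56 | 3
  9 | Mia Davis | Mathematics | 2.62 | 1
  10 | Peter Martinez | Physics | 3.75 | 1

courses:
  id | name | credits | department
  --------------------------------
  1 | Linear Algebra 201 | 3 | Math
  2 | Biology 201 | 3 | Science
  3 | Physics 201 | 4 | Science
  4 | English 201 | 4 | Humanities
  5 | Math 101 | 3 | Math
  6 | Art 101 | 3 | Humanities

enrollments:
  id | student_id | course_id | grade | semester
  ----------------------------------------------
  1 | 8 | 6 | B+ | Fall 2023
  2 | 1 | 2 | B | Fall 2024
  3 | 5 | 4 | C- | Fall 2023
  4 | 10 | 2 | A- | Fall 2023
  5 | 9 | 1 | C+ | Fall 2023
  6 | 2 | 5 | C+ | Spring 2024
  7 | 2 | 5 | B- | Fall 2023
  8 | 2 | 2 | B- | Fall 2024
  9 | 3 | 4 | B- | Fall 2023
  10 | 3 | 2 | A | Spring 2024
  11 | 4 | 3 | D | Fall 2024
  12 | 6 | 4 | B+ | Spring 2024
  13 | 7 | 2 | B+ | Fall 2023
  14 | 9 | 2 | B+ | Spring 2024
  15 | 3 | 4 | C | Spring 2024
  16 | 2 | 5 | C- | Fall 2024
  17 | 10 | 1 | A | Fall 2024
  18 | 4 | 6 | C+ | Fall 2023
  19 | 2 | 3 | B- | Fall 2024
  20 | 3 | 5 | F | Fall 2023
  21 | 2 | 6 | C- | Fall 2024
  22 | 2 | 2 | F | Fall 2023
SELECT major, COUNT(*) AS n FROM students GROUP BY major

Execution result:
major | n
Chemistry | 2
Computer Science | 2
Engineering | 1
Mathematics | 4
Physics | 1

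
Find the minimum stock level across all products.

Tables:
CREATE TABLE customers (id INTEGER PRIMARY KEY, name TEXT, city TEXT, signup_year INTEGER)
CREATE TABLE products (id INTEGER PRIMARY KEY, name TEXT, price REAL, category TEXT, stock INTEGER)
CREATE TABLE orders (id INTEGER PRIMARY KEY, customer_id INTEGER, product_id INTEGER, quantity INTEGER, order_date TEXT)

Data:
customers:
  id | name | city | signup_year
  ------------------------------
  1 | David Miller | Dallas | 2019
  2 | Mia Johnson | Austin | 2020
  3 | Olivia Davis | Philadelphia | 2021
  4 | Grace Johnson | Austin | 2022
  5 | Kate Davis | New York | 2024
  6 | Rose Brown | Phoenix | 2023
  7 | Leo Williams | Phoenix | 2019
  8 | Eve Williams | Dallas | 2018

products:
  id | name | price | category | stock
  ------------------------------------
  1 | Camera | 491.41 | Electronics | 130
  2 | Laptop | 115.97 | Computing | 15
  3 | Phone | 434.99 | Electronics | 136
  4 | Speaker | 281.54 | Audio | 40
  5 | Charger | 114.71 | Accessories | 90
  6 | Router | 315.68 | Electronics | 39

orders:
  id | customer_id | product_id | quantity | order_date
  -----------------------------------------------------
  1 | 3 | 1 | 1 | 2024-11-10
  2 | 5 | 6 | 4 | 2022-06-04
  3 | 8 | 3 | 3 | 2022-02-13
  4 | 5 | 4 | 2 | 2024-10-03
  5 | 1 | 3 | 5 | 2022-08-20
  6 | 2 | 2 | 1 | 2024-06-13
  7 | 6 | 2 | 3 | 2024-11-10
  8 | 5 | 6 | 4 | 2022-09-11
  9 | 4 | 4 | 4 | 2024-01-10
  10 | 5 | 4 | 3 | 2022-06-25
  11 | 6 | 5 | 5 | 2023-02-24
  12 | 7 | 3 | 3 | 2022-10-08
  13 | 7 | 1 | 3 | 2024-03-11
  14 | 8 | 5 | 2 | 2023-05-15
SELECT MIN(stock) FROM products

Execution result:
15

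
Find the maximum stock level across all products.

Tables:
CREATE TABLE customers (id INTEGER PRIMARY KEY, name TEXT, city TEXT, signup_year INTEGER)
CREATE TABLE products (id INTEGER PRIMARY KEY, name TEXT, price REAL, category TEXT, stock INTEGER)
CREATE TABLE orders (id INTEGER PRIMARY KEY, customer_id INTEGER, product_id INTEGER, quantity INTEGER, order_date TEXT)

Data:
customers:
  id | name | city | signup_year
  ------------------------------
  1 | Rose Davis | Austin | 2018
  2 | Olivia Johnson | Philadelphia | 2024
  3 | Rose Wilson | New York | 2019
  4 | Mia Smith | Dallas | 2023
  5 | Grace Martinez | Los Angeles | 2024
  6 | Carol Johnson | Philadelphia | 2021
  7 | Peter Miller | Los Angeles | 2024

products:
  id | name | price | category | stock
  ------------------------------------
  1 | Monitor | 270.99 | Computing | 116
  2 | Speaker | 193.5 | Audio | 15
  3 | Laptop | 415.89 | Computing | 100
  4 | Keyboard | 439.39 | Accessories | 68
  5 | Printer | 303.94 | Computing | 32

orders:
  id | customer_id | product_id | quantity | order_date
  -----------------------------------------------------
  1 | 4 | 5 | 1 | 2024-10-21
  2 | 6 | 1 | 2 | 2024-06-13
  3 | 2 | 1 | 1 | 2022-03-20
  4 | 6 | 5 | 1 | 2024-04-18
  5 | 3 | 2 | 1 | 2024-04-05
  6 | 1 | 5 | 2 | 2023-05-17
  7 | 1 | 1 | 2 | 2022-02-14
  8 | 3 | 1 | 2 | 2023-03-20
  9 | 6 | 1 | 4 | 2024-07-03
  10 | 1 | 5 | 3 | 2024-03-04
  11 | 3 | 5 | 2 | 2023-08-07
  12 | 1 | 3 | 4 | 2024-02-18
SELECT MAX(stock) FROM products

Execution result:
116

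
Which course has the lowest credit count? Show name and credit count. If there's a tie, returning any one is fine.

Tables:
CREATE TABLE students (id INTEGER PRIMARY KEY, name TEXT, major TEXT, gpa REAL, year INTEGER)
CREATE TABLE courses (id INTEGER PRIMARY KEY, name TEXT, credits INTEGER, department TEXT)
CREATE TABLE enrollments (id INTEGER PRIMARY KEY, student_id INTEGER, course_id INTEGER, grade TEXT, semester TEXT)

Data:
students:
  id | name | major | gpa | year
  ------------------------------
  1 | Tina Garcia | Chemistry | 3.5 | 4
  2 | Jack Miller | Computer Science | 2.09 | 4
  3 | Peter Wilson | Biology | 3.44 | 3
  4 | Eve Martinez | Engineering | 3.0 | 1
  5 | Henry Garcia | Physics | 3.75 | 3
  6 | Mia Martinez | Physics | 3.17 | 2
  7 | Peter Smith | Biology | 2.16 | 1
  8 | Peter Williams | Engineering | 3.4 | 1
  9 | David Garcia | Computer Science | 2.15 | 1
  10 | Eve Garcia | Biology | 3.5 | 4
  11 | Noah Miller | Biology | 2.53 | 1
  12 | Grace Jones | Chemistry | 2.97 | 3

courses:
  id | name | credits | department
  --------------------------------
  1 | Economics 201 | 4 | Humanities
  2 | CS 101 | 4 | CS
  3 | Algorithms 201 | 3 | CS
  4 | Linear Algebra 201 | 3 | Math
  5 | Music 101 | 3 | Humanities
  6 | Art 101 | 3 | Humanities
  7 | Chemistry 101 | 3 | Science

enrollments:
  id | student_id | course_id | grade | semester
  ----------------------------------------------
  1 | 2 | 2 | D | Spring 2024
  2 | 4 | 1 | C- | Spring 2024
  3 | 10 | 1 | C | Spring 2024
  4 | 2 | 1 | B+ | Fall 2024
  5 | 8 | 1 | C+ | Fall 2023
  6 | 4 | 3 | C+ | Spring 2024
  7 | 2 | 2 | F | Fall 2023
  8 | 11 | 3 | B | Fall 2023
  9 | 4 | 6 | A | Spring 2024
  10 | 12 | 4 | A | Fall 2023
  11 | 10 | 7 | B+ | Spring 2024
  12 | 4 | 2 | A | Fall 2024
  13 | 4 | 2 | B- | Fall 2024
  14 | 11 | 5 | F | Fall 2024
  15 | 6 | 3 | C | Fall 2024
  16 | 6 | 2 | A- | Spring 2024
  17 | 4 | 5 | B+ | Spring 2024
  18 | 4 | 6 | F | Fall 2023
SELECT name, credits FROM courses ORDER BY credits ASC LIMIT 1

Execution result:
name | credits
Algorithms 201 | 3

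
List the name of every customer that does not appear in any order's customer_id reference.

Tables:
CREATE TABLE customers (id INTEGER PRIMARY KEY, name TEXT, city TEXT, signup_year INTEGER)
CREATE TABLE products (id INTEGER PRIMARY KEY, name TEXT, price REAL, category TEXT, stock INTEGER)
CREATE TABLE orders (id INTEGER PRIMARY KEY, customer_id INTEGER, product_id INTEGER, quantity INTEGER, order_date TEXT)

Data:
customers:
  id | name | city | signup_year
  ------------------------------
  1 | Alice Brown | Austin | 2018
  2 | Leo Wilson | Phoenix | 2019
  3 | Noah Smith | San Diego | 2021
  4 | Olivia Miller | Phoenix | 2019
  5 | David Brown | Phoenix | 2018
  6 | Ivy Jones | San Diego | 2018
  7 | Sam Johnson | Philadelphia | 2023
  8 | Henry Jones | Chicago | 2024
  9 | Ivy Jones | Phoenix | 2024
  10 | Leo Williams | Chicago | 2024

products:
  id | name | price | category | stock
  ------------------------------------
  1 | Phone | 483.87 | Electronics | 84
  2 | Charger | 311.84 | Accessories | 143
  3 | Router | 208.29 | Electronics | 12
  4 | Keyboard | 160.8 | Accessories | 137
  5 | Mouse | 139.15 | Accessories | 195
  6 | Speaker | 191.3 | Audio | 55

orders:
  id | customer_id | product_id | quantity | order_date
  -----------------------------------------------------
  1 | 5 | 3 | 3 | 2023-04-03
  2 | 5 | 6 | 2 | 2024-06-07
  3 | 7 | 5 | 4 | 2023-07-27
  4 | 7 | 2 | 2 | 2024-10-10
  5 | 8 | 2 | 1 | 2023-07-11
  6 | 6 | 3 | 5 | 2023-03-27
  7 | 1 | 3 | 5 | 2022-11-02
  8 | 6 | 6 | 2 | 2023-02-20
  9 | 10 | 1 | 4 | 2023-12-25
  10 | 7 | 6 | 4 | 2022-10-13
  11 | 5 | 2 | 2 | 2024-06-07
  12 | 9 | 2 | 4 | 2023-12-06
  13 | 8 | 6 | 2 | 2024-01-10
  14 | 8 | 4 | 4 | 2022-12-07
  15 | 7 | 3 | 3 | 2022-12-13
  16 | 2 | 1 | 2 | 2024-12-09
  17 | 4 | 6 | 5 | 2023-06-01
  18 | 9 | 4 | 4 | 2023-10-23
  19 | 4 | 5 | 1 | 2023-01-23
SELECT p.name FROM customers p LEFT JOIN orders c ON c.customer_id = p.id WHERE c.id IS NULL

Execution result:
Noah Smith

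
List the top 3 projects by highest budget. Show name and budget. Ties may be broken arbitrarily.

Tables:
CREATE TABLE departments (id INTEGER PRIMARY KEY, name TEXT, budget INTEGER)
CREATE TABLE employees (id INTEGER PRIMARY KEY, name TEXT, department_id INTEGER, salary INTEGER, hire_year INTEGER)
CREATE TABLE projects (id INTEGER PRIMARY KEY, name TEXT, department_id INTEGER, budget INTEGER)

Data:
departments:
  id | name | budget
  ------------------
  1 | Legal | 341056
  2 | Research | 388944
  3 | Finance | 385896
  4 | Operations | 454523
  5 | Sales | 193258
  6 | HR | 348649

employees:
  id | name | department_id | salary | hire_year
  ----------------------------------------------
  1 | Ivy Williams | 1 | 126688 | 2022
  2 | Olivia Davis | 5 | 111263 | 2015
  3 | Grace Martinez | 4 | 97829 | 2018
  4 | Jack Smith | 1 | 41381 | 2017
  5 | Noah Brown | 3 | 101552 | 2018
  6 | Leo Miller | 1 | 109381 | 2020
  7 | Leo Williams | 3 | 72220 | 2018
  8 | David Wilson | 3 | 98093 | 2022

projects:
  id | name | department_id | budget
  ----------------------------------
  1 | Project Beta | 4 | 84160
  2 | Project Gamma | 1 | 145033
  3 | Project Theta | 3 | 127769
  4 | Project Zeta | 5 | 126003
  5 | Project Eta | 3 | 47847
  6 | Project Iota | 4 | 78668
SELECT name, budget FROM projects ORDER BY budget DESC LIMIT 3

Execution result:
name | budget
Project Gamma | 145033
Project Theta | 127769
Project Zeta | 126003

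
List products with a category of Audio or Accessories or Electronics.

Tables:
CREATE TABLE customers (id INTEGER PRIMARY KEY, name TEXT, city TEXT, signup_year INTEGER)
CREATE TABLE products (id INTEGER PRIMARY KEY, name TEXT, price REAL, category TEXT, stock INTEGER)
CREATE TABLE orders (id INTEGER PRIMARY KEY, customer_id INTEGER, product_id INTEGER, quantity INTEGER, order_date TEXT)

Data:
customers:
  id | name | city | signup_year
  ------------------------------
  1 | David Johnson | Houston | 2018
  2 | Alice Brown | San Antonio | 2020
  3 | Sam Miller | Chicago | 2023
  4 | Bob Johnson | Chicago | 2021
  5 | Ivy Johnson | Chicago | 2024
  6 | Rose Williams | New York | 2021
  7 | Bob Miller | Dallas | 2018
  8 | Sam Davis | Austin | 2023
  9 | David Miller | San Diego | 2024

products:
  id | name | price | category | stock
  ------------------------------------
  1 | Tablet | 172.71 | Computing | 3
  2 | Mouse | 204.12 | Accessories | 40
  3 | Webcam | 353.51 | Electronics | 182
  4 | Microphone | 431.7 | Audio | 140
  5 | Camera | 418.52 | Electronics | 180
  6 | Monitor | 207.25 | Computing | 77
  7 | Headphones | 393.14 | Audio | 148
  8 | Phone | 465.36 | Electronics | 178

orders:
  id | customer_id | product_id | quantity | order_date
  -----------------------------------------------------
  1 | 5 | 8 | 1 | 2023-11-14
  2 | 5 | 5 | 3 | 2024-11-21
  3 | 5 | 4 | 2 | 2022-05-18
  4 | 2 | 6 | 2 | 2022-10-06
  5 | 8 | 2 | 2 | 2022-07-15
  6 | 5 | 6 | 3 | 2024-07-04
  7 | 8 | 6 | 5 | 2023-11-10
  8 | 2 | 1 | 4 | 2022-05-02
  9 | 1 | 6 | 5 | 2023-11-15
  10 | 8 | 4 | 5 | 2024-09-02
SELECT name, category FROM products WHERE category IN ('Audio', 'Accessories', 'Electronics')

Execution result:
name | category
Mouse | Accessories
Webcam | Electronics
Microphone | Audio
Camera | Electronics
Headphones | Audio
Phone | Electronics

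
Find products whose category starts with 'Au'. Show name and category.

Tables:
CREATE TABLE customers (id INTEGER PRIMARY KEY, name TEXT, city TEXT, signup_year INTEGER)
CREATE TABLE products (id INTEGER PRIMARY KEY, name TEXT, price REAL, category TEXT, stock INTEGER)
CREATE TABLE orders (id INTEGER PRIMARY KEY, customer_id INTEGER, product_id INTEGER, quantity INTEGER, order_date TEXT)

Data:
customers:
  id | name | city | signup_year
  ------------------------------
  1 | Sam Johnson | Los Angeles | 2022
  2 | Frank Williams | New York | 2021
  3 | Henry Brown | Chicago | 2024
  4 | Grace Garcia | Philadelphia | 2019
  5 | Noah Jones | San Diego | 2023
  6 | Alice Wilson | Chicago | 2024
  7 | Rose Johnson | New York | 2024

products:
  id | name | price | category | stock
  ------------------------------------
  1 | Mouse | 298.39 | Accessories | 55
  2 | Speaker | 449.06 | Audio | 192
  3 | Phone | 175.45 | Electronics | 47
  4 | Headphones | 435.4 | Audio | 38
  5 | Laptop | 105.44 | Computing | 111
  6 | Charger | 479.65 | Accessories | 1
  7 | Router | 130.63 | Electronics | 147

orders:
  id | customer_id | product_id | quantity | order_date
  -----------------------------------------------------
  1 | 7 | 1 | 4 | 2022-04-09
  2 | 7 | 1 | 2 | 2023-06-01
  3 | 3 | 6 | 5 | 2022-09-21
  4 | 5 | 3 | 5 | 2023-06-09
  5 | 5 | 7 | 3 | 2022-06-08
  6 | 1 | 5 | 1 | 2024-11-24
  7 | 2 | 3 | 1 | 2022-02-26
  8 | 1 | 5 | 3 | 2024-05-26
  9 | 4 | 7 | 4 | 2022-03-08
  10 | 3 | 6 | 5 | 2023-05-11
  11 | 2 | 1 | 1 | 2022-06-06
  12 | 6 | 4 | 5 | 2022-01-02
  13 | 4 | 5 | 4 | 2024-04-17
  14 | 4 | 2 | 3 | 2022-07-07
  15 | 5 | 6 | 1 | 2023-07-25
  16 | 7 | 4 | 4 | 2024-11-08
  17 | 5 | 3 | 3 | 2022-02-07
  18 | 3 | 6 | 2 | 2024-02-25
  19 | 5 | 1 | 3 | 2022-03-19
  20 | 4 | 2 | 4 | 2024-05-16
SELECT name, category FROM products WHERE category LIKE 'Au%'

Execution result:
name | category
Speaker | Audio
Headphones | Audio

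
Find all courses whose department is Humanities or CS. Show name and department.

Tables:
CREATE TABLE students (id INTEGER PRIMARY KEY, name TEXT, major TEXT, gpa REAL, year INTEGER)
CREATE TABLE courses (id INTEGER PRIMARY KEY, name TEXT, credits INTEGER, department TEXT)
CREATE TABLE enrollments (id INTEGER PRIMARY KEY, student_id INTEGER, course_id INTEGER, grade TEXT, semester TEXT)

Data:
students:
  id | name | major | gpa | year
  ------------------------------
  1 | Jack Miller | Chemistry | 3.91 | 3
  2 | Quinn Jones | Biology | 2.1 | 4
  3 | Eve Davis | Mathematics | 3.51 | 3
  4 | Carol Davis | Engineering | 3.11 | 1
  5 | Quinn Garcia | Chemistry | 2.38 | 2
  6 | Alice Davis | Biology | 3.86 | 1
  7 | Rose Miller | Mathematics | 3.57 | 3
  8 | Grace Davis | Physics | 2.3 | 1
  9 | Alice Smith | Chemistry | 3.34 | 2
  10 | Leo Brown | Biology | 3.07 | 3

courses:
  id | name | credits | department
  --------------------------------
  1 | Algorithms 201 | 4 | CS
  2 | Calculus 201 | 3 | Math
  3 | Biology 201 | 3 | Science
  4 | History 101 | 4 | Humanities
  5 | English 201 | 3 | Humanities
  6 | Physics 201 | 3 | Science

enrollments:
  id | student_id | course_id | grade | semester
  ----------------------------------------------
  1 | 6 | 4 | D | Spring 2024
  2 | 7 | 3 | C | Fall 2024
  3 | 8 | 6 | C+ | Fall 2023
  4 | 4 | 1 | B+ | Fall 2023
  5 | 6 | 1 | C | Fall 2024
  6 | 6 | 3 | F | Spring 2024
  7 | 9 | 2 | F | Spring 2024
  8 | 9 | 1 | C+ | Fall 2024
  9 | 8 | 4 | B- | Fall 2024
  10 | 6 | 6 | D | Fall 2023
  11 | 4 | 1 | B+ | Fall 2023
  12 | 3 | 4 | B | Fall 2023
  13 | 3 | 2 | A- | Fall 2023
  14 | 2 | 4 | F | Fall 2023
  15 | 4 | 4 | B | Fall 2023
SELECT name, department FROM courses WHERE department IN ('Humanities', 'CS')

Execution result:
name | department
Algorithms 201 | CS
History 101 | Humanities
English 201 | Humanities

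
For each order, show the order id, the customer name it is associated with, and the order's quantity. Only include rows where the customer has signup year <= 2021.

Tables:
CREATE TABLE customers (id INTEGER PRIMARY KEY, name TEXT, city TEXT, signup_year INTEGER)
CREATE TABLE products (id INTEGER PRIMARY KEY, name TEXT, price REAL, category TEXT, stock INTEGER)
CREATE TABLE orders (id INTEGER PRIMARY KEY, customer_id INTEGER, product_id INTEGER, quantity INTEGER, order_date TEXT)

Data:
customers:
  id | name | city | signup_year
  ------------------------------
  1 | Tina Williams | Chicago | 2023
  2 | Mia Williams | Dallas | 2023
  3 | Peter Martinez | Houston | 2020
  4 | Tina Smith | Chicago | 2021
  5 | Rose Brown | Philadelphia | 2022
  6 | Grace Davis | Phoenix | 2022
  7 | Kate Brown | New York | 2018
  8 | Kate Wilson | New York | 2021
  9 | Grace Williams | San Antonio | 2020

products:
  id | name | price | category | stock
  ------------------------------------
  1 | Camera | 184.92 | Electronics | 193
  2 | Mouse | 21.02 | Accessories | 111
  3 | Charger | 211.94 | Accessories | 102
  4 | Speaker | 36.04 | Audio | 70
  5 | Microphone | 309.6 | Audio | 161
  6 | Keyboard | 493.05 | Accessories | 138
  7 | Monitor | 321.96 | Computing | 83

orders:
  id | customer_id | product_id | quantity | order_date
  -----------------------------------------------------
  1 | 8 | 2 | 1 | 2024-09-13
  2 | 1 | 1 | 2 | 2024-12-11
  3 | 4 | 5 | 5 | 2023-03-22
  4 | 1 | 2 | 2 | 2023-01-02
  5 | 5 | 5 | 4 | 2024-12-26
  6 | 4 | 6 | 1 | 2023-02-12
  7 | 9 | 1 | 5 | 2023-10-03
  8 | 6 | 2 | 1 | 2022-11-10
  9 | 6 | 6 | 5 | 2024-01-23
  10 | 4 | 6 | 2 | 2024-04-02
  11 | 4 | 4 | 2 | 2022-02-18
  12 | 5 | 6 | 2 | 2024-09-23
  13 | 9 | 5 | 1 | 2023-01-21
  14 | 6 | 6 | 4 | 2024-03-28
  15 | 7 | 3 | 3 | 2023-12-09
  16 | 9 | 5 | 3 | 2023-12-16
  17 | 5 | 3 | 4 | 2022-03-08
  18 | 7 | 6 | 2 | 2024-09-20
SELECT c.id, p.name AS customer, c.quantity FROM orders c JOIN customers p ON c.customer_id = p.id WHERE p.signup_year <= 2021

Execution result:
id | customer | quantity
1 | Kate Wilson | 1
3 | Tina Smith | 5
6 | Tina Smith | 1
7 | Grace Williams | 5
10 | Tina Smith | 2
11 | Tina Smith | 2
13 | Grace Williams | 1
15 | Kate Brown | 3
16 | Grace Williams | 3
18 | Kate Brown | 2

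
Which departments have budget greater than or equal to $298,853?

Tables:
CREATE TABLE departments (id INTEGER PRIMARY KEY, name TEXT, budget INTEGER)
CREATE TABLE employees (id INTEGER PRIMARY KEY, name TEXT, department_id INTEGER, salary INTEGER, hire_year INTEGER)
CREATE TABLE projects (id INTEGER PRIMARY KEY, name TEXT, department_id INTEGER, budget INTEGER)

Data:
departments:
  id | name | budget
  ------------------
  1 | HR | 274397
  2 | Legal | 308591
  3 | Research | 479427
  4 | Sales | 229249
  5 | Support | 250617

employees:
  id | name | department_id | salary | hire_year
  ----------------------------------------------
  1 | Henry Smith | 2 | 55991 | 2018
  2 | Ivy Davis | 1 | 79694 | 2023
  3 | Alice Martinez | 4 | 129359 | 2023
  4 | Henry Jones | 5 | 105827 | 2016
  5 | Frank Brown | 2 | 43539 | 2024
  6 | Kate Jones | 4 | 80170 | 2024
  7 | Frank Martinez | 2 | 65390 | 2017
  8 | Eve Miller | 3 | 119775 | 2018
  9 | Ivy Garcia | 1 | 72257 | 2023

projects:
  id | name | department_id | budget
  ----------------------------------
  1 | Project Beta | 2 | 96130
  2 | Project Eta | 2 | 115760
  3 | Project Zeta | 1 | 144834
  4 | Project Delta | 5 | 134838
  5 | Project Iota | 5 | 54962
SELECT name, budget FROM departments WHERE budget >= 298853

Execution result:
name | budget
Legal | 308591
Research | 479427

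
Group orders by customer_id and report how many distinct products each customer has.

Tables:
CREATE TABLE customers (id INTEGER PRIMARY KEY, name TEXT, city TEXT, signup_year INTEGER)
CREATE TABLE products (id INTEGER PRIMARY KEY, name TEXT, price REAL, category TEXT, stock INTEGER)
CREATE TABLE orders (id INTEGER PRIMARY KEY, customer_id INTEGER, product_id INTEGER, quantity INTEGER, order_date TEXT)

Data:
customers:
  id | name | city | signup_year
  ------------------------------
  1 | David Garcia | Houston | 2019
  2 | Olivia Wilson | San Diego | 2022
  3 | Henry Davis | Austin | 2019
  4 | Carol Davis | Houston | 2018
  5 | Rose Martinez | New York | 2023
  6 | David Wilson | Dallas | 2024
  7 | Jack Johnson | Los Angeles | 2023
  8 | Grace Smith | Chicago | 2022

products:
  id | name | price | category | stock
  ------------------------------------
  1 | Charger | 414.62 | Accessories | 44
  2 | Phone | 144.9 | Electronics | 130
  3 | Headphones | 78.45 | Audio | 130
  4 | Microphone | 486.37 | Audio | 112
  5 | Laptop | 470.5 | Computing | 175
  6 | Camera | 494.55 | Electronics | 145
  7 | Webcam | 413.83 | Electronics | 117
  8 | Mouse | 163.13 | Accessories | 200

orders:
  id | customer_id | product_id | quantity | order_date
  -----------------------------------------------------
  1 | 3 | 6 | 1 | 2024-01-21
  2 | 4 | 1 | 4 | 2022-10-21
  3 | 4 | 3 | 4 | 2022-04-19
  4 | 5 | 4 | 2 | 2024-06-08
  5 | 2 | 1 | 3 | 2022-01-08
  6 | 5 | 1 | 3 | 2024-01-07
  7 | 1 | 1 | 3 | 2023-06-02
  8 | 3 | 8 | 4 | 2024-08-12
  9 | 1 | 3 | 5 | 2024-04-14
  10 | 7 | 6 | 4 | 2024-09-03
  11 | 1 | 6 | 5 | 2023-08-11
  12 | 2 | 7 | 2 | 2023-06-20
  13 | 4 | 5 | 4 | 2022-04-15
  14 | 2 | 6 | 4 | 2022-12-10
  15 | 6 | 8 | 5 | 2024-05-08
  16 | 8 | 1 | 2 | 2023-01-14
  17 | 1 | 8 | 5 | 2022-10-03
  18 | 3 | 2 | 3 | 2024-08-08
SELECT customer_id, COUNT(DISTINCT product_id) AS distinct_product_count FROM orders GROUP BY customer_id

Execution result:
customer_id | distinct_product_count
1 | 4
2 | 3
3 | 3
4 | 3
5 | 2
6 | 1
7 | 1
8 | 1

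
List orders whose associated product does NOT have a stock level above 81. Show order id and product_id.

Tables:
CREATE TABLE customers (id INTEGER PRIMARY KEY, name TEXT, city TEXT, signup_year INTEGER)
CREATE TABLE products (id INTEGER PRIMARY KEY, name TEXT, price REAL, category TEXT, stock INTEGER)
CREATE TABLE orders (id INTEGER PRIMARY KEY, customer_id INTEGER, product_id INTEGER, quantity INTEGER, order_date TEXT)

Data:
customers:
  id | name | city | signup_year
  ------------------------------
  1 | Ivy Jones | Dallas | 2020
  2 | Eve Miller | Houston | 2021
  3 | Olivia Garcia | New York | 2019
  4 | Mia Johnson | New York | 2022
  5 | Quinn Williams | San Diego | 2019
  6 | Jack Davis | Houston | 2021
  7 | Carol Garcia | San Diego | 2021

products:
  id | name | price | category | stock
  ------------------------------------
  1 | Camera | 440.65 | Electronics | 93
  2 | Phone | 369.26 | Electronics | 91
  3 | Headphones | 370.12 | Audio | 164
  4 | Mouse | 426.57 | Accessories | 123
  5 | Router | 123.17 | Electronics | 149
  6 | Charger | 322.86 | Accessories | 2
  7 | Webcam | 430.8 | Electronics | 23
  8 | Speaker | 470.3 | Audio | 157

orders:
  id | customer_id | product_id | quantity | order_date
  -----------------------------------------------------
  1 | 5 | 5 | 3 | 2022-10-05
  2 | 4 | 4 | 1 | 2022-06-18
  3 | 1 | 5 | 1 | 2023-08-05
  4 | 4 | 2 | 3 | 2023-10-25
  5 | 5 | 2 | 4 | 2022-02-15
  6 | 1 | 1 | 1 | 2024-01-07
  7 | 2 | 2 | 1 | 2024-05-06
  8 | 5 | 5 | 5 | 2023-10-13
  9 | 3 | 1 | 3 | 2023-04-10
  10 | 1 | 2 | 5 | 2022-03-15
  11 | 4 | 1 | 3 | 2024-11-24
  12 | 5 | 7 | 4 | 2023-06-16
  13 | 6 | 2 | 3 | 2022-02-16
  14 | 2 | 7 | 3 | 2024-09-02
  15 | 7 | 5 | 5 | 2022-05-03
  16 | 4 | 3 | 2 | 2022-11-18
SELECT id, product_id FROM orders WHERE product_id NOT IN (SELECT id FROM products WHERE stock > 81)

Execution result:
id | product_id
12 | 7
14 | 7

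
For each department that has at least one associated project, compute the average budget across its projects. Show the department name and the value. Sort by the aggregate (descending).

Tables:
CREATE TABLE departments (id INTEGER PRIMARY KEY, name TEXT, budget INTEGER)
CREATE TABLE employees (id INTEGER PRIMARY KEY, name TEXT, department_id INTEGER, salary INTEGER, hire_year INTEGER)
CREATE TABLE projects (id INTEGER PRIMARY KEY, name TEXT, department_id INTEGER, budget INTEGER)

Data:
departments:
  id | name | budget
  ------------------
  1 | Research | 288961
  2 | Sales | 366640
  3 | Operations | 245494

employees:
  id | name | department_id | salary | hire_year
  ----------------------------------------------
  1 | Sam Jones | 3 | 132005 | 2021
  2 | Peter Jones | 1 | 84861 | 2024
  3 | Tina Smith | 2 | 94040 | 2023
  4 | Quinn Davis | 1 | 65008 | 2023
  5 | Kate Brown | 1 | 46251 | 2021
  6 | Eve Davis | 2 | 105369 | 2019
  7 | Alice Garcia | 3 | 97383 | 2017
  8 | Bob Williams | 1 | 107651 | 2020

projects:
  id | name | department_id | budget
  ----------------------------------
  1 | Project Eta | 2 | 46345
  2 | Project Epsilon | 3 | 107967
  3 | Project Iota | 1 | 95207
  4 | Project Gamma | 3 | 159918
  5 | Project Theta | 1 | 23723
SELECT p.name, AVG(c.budget) AS avg_budget FROM projects c JOIN departments p ON c.department_id = p.id GROUP BY p.id, p.name ORDER BY avg_budget DESC

Execution result:
name | avg_budget
Operations | 133942.50
Research | 59465.00
Sales | 46345.00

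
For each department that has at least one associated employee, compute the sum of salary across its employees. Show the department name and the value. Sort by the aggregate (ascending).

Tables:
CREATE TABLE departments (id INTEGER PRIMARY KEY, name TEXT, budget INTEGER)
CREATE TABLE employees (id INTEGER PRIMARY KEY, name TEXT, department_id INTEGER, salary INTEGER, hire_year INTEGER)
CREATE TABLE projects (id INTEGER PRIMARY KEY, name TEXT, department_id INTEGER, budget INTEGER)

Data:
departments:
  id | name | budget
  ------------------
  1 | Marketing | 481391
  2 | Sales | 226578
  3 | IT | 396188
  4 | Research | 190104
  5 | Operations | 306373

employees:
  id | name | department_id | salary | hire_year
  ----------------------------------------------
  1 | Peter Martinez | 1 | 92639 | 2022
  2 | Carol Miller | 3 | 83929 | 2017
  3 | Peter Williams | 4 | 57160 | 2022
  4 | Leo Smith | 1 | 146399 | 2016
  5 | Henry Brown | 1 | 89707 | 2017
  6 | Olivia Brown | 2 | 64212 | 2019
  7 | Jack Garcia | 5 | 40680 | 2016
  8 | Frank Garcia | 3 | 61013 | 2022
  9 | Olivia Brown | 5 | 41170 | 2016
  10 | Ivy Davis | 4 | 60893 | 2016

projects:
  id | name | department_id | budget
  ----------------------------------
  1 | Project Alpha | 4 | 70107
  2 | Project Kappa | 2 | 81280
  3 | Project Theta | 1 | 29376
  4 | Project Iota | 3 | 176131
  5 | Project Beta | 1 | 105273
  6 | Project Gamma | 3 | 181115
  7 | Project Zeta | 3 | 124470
SELECT p.name, SUM(c.salary) AS sum_salary FROM employees c JOIN departments p ON c.department_id = p.id GROUP BY p.id, p.name ORDER BY sum_salary ASC

Execution result:
name | sum_salary
Sales | 64212
Operations | 81850
Research | 118053
IT | 144942
Marketing | 328745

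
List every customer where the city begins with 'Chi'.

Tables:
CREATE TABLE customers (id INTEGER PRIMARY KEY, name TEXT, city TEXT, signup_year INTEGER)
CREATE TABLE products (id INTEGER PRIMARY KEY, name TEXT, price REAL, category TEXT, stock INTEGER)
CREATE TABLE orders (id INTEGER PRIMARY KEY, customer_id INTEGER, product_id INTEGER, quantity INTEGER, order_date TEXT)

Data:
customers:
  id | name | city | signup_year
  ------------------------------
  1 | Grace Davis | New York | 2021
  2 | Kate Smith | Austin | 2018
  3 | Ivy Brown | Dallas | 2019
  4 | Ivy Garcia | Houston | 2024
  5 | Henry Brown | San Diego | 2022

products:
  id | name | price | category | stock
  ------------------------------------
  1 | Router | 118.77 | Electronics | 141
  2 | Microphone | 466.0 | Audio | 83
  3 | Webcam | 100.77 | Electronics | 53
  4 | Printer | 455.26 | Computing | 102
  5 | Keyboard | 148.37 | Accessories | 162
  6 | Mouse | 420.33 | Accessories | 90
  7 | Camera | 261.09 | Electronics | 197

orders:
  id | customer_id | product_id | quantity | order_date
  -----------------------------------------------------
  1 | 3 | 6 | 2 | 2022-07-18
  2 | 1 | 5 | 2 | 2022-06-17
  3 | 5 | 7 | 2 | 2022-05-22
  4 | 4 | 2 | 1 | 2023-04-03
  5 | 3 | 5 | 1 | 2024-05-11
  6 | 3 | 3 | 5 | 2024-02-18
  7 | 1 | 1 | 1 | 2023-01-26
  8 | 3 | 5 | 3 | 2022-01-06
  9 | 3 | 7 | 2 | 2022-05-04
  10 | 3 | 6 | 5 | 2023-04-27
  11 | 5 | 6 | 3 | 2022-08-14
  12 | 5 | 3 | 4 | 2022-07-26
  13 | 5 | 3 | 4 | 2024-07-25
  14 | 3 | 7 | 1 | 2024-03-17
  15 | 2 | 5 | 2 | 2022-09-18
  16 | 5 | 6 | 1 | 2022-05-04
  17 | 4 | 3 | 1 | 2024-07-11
SELECT name, city FROM customers WHERE city LIKE 'Chi%'

Execution result:
(no rows)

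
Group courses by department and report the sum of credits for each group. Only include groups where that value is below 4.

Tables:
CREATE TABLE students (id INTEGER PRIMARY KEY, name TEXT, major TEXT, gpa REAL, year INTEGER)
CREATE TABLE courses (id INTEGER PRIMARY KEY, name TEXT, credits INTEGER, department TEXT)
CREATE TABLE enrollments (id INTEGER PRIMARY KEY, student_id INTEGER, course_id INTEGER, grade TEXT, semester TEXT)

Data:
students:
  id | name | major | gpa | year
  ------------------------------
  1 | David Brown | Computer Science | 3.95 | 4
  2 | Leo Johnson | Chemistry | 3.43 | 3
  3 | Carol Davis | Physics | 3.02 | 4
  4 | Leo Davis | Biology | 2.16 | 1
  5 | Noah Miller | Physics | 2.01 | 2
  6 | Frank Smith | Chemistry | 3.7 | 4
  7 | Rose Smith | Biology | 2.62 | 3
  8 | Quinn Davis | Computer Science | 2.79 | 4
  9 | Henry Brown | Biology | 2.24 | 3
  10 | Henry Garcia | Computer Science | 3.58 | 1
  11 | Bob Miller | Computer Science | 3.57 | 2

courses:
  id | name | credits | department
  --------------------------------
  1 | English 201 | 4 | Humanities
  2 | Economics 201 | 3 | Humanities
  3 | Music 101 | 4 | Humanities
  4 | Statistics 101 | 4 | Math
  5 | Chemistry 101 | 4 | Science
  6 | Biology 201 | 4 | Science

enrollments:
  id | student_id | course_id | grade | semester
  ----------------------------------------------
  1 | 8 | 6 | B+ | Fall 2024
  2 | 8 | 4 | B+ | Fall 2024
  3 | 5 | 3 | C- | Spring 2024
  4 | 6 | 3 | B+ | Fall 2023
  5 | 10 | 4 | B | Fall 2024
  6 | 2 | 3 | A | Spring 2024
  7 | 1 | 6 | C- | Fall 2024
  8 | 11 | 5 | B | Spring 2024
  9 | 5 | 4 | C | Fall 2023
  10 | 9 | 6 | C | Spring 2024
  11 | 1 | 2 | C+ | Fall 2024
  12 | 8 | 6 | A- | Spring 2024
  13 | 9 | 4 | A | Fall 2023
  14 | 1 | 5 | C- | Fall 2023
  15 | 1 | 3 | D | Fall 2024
SELECT department, SUM(credits) AS sum_credits FROM courses GROUP BY department HAVING SUM(credits) < 4

Execution result:
(no rows)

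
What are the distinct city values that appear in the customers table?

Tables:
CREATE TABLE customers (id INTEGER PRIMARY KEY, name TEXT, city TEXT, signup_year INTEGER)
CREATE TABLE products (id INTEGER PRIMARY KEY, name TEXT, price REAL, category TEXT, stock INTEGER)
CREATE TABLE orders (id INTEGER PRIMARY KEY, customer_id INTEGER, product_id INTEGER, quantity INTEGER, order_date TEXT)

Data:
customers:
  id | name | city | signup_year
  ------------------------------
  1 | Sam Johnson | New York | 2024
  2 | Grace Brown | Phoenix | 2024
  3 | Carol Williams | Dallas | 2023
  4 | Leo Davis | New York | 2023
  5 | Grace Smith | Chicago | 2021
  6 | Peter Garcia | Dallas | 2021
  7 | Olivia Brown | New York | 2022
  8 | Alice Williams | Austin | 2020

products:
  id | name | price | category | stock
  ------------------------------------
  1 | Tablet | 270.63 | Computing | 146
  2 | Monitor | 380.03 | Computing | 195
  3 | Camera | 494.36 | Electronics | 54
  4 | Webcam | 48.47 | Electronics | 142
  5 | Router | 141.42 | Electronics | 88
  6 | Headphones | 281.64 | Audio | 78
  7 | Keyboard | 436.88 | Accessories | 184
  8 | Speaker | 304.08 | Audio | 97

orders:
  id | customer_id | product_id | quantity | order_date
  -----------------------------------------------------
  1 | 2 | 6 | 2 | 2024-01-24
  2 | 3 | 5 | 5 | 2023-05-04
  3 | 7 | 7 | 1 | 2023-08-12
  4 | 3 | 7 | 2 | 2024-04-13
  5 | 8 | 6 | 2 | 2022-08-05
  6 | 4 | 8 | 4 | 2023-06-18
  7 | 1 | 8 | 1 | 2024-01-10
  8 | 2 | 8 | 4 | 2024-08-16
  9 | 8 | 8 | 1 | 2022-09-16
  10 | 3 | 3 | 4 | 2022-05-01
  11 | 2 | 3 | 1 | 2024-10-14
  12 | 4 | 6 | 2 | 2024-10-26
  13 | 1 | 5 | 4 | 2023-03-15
SELECT DISTINCT city FROM customers

Execution result:
city
New York
Phoenix
Dallas
Chicago
Austin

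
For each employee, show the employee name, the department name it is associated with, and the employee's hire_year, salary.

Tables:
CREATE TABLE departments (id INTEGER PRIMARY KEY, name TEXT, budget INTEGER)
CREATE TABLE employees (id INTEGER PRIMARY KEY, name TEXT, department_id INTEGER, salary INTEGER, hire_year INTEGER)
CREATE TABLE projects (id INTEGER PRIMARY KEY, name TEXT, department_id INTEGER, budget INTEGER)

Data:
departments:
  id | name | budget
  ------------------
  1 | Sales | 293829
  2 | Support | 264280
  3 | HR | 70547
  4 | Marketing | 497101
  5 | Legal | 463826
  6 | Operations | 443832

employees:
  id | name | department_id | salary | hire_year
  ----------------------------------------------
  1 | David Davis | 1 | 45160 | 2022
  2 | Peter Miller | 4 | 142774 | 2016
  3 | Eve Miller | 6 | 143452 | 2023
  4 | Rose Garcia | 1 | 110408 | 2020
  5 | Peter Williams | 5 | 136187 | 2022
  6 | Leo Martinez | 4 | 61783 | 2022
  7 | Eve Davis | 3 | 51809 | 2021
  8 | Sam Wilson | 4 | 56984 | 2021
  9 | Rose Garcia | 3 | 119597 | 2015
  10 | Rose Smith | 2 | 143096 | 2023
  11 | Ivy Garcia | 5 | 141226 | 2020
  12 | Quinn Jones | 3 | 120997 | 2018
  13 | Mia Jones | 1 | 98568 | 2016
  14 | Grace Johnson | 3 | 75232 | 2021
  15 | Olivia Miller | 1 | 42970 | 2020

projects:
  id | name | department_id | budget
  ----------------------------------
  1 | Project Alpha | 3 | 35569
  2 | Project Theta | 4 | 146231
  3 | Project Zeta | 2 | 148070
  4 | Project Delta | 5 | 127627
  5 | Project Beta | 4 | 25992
SELECT c.name, p.name AS department, c.hire_year, c.salary FROM employees c JOIN departments p ON c.department_id = p.id

Execution result:
name | department | hire_year | salary
David Davis | Sales | 2022 | 45160
Peter Miller | Marketing | 2016 | 142774
Eve Miller | Operations | 2023 | 143452
Rose Garcia | Sales | 2020 | 110408
Peter Williams | Legal | 2022 | 136187
Leo Martinez | Marketing | 2022 | 61783
Eve Davis | HR | 2021 | 51809
Sam Wilson | Marketing | 2021 | 56984
Rose Garcia | HR | 2015 | 119597
Rose Smith | Support | 2023 | 143096
Ivy Garcia | Legal | 2020 | 141226
Quinn Jones | HR | 2018 | 120997
Mia Jones | Sales | 2016 | 98568
Grace Johnson | HR | 2021 | 75232
Olivia Miller | Sales | 2020 | 42970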